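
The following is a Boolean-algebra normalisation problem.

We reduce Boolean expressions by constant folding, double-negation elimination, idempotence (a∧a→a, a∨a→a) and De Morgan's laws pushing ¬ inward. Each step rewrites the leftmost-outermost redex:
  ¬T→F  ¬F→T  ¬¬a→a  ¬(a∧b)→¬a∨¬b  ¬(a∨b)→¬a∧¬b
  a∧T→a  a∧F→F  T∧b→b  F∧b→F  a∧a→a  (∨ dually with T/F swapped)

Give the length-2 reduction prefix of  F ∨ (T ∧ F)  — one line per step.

Answer: after 2 steps: F

Derivation:
  start: F ∨ (T ∧ F)
  [1] T ∧ F
  [2] F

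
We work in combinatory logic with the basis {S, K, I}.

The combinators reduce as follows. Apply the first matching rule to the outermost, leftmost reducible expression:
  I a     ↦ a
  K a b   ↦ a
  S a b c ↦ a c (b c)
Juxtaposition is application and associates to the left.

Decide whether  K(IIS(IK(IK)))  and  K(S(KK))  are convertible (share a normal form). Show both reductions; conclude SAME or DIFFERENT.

Term A:
  start: K(IIS(IK(IK)))
  →1  K(IS(IK(IK)))
  →2  K(S(IK(IK)))
  →3  K(S(K(IK)))
  →4  K(S(KK))

Term B:
  start: K(S(KK))

Answer: SAME — A ⇓ K(S(KK)), B ⇓ K(S(KK))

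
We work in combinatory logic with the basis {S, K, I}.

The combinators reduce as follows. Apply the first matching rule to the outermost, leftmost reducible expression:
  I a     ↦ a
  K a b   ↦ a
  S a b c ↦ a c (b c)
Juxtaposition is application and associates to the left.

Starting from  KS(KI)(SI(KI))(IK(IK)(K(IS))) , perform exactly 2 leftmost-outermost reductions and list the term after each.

  start: KS(KI)(SI(KI))(IK(IK)(K(IS)))
  →1  S(SI(KI))(IK(IK)(K(IS)))
  →2  S(SI(KI))(K(IK)(K(IS)))

Answer: after 2 steps: S(SI(KI))(K(IK)(K(IS)))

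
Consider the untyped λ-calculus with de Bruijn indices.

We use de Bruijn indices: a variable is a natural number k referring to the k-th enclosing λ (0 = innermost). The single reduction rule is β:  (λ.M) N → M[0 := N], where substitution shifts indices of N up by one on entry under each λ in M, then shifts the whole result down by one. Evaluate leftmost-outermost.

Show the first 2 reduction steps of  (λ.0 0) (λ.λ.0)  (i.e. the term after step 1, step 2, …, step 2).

Answer: after 2 steps: λ.0

Working:
  start: (λ.0 0) (λ.λ.0)
  step 1: (λ.λ.0) (λ.λ.0)
  step 2: λ.0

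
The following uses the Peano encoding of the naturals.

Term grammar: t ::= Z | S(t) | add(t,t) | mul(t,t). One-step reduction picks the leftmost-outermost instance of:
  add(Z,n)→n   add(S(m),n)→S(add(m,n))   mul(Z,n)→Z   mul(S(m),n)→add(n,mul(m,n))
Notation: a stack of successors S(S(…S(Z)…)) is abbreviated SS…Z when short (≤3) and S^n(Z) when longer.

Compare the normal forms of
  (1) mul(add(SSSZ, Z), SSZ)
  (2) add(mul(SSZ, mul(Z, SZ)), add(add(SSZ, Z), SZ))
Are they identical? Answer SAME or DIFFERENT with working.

Term A:
  start: mul(add(SSSZ, Z), SSZ)
  →1  mul(S(add(SSZ, Z)), SSZ)
  →2  add(SSZ, mul(add(SSZ, Z), SSZ))
  →3  S(add(SZ, mul(add(SSZ, Z), SSZ)))
  →4  S(S(add(Z, mul(add(SSZ, Z), SSZ))))
  →5  S(S(mul(add(SSZ, Z), SSZ)))
  →6  S(S(mul(S(add(SZ, Z)), SSZ)))
  →7  S(S(add(SSZ, mul(add(SZ, Z), SSZ))))
  →8  S(S(S(add(SZ, mul(add(SZ, Z), SSZ)))))
  →9  S(S(S(S(add(Z, mul(add(SZ, Z), SSZ))))))
  →10  S(S(S(S(mul(add(SZ, Z), SSZ)))))
  →11  S(S(S(S(mul(S(add(Z, Z)), SSZ)))))
  →12  S(S(S(S(add(SSZ, mul(add(Z, Z), SSZ))))))
  →13  S(S(S(S(S(add(SZ, mul(add(Z, Z), SSZ)))))))
  →14  S(S(S(S(S(S(add(Z, mul(add(Z, Z), SSZ))))))))
  →15  S(S(S(S(S(S(mul(add(Z, Z), SSZ)))))))
  →16  S(S(S(S(S(S(mul(Z, SSZ)))))))
  →17  S^6(Z)

Term B:
  start: add(mul(SSZ, mul(Z, SZ)), add(add(SSZ, Z), SZ))
  →1  add(add(mul(Z, SZ), mul(SZ, mul(Z, SZ))), add(add(SSZ, Z), SZ))
  →2  add(add(Z, mul(SZ, mul(Z, SZ))), add(add(SSZ, Z), SZ))
  →3  add(mul(SZ, mul(Z, SZ)), add(add(SSZ, Z), SZ))
  →4  add(add(mul(Z, SZ), mul(Z, mul(Z, SZ))), add(add(SSZ, Z), SZ))
  →5  add(add(Z, mul(Z, mul(Z, SZ))), add(add(SSZ, Z), SZ))
  →6  add(mul(Z, mul(Z, SZ)), add(add(SSZ, Z), SZ))
  →7  add(Z, add(add(SSZ, Z), SZ))
  →8  add(add(SSZ, Z), SZ)
  →9  add(S(add(SZ, Z)), SZ)
  →10  S(add(add(SZ, Z), SZ))
  →11  S(add(S(add(Z, Z)), SZ))
  →12  S(S(add(add(Z, Z), SZ)))
  →13  S(S(add(Z, SZ)))
  →14  SSSZ

Answer: DIFFERENT — A ⇓ S^6(Z), B ⇓ SSSZ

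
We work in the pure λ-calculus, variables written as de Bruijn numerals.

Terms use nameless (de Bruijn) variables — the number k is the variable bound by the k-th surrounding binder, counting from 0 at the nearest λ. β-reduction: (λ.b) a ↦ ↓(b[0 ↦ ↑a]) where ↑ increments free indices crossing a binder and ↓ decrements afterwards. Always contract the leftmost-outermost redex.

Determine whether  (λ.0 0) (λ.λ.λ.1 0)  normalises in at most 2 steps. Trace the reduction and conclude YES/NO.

  start: (λ.0 0) (λ.λ.λ.1 0)
  →1  (λ.λ.λ.1 0) (λ.λ.λ.1 0)
  →2  λ.λ.1 0

Answer: YES — reaches normal form λ.λ.1 0 in 2 ≤ 2 steps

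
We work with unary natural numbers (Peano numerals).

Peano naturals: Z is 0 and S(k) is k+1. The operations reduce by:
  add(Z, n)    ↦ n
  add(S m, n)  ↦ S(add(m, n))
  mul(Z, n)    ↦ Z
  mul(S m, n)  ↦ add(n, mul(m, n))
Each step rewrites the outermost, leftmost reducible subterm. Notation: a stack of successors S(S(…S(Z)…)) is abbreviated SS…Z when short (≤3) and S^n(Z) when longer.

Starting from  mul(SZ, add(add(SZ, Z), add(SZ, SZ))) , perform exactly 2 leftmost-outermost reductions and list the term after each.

  start: mul(SZ, add(add(SZ, Z), add(SZ, SZ)))
  [1] add(add(add(SZ, Z), add(SZ, SZ)), mul(Z, add(add(SZ, Z), add(SZ, SZ))))
  [2] add(add(S(add(Z, Z)), add(SZ, SZ)), mul(Z, add(add(SZ, Z), add(SZ, SZ))))

Answer: after 2 steps: add(add(S(add(Z, Z)), add(SZ, SZ)), mul(Z, add(add(SZ, Z), add(SZ, SZ))))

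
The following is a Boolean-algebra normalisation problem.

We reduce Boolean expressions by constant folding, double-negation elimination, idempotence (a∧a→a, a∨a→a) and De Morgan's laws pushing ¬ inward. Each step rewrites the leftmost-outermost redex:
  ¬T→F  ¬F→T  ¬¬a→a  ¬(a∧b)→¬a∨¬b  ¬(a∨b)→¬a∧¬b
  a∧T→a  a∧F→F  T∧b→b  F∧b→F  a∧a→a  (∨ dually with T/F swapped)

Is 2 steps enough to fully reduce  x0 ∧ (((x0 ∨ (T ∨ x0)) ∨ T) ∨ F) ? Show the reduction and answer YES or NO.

Answer: NO — after 2 steps the term is x0 ∧ T, not yet normal

Derivation:
  start: x0 ∧ (((x0 ∨ (T ∨ x0)) ∨ T) ∨ F)
  [1] x0 ∧ ((x0 ∨ (T ∨ x0)) ∨ T)
  [2] x0 ∧ T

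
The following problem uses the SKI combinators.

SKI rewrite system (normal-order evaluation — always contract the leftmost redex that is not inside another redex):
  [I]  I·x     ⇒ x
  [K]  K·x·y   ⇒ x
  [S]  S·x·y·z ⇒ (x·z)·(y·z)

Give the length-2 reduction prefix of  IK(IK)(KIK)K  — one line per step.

Answer: after 2 steps: IKK

Working:
  start: IK(IK)(KIK)K
  [1] K(IK)(KIK)K
  [2] IKK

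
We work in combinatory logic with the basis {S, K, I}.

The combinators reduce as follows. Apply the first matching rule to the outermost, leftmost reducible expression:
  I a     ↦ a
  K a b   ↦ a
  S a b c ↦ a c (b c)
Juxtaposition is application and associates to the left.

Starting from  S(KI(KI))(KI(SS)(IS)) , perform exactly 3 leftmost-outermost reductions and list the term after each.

Answer: after 3 steps: SI(IS)

Derivation:
  start: S(KI(KI))(KI(SS)(IS))
  step 1: SI(KI(SS)(IS))
  step 2: SI(I(IS))
  step 3: SI(IS)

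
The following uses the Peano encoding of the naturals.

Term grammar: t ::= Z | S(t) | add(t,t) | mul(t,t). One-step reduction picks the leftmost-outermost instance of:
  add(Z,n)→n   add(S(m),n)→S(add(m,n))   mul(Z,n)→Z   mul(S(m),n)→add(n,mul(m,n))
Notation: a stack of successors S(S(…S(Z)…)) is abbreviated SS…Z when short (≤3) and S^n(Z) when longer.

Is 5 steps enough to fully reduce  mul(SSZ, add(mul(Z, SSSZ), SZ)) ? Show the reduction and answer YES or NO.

Answer: NO — after 5 steps the term is S(mul(SZ, add(mul(Z, SSSZ), SZ))), not yet normal

Derivation:
  start: mul(SSZ, add(mul(Z, SSSZ), SZ))
  →1  add(add(mul(Z, SSSZ), SZ), mul(SZ, add(mul(Z, SSSZ), SZ)))
  →2  add(add(Z, SZ), mul(SZ, add(mul(Z, SSSZ), SZ)))
  →3  add(SZ, mul(SZ, add(mul(Z, SSSZ), SZ)))
  →4  S(add(Z, mul(SZ, add(mul(Z, SSSZ), SZ))))
  →5  S(mul(SZ, add(mul(Z, SSSZ), SZ)))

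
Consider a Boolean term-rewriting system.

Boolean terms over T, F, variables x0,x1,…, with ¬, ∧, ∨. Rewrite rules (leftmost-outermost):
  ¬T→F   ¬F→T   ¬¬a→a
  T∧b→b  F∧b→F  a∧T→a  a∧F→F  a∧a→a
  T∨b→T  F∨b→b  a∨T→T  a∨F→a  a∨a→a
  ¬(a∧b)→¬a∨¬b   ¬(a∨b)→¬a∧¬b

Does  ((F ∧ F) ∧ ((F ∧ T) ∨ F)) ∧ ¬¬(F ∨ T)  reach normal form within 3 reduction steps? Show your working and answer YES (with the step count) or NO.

  start: ((F ∧ F) ∧ ((F ∧ T) ∨ F)) ∧ ¬¬(F ∨ T)
  step 1: (F ∧ ((F ∧ T) ∨ F)) ∧ ¬¬(F ∨ T)
  step 2: F ∧ ¬¬(F ∨ T)
  step 3: F

Answer: YES — reaches normal form F in 3 ≤ 3 steps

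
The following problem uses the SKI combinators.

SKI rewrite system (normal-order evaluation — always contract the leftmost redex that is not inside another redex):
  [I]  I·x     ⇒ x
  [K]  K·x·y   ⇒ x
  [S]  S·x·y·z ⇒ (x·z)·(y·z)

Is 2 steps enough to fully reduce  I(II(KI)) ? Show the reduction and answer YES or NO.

  start: I(II(KI))
  step 1: II(KI)
  step 2: I(KI)

Answer: NO — after 2 steps the term is I(KI), not yet normal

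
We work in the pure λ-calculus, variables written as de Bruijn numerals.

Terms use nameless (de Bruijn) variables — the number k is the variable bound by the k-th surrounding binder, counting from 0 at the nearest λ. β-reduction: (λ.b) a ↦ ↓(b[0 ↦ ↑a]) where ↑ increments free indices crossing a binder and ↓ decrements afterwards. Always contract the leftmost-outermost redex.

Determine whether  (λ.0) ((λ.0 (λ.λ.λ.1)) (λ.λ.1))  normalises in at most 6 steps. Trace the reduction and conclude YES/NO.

Answer: YES — reaches normal form λ.λ.λ.λ.1 in 3 ≤ 6 steps

Reduction:
  start: (λ.0) ((λ.0 (λ.λ.λ.1)) (λ.λ.1))
  [1] (λ.0 (λ.λ.λ.1)) (λ.λ.1)
  [2] (λ.λ.1) (λ.λ.λ.1)
  [3] λ.λ.λ.λ.1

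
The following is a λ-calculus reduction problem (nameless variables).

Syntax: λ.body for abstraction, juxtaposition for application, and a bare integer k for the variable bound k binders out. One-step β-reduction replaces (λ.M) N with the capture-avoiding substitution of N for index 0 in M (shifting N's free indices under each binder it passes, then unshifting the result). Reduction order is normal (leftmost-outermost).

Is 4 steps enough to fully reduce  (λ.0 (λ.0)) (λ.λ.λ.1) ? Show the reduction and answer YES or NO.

  start: (λ.0 (λ.0)) (λ.λ.λ.1)
  [1] (λ.λ.λ.1) (λ.0)
  [2] λ.λ.1

Answer: YES — reaches normal form λ.λ.1 in 2 ≤ 4 steps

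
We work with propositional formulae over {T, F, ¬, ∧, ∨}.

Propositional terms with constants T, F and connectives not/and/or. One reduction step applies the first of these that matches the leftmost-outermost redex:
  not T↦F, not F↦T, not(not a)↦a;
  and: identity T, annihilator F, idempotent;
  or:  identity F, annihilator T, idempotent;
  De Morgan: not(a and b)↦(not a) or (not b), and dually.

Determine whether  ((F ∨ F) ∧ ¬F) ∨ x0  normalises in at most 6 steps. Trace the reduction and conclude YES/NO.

Answer: YES — reaches normal form x0 in 3 ≤ 6 steps

Working:
  start: ((F ∨ F) ∧ ¬F) ∨ x0
  step 1: (F ∧ ¬F) ∨ x0
  step 2: F ∨ x0
  step 3: x0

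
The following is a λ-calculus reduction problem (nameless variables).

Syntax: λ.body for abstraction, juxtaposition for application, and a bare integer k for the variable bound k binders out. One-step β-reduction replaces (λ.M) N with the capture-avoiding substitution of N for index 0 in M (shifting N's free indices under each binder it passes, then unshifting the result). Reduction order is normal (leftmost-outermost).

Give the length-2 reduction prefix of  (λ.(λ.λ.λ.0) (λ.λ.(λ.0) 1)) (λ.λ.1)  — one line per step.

  start: (λ.(λ.λ.λ.0) (λ.λ.(λ.0) 1)) (λ.λ.1)
  [1] (λ.λ.λ.0) (λ.λ.(λ.0) 1)
  [2] λ.λ.0

Answer: after 2 steps: λ.λ.0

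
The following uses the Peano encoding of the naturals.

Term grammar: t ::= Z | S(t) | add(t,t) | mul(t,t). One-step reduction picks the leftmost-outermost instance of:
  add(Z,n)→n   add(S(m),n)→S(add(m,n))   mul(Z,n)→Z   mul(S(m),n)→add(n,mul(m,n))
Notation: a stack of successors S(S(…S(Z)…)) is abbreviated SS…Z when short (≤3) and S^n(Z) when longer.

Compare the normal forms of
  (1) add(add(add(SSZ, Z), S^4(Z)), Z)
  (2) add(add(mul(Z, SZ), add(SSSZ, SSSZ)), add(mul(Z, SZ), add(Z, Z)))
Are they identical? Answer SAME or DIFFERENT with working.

Term A:
  start: add(add(add(SSZ, Z), S^4(Z)), Z)
  →1  add(add(S(add(SZ, Z)), S^4(Z)), Z)
  →2  add(S(add(add(SZ, Z), S^4(Z))), Z)
  →3  S(add(add(add(SZ, Z), S^4(Z)), Z))
  →4  S(add(add(S(add(Z, Z)), S^4(Z)), Z))
  →5  S(add(S(add(add(Z, Z), S^4(Z))), Z))
  →6  S(S(add(add(add(Z, Z), S^4(Z)), Z)))
  →7  S(S(add(add(Z, S^4(Z)), Z)))
  →8  S(S(add(S^4(Z), Z)))
  →9  S(S(S(add(SSSZ, Z))))
  →10  S(S(S(S(add(SSZ, Z)))))
  →11  S(S(S(S(S(add(SZ, Z))))))
  →12  S(S(S(S(S(S(add(Z, Z)))))))
  →13  S^6(Z)

Term B:
  start: add(add(mul(Z, SZ), add(SSSZ, SSSZ)), add(mul(Z, SZ), add(Z, Z)))
  →1  add(add(Z, add(SSSZ, SSSZ)), add(mul(Z, SZ), add(Z, Z)))
  →2  add(add(SSSZ, SSSZ), add(mul(Z, SZ), add(Z, Z)))
  →3  add(S(add(SSZ, SSSZ)), add(mul(Z, SZ), add(Z, Z)))
  →4  S(add(add(SSZ, SSSZ), add(mul(Z, SZ), add(Z, Z))))
  →5  S(add(S(add(SZ, SSSZ)), add(mul(Z, SZ), add(Z, Z))))
  →6  S(S(add(add(SZ, SSSZ), add(mul(Z, SZ), add(Z, Z)))))
  →7  S(S(add(S(add(Z, SSSZ)), add(mul(Z, SZ), add(Z, Z)))))
  →8  S(S(S(add(add(Z, SSSZ), add(mul(Z, SZ), add(Z, Z))))))
  →9  S(S(S(add(SSSZ, add(mul(Z, SZ), add(Z, Z))))))
  →10  S(S(S(S(add(SSZ, add(mul(Z, SZ), add(Z, Z)))))))
  →11  S(S(S(S(S(add(SZ, add(mul(Z, SZ), add(Z, Z))))))))
  →12  S(S(S(S(S(S(add(Z, add(mul(Z, SZ), add(Z, Z)))))))))
  →13  S(S(S(S(S(S(add(mul(Z, SZ), add(Z, Z))))))))
  →14  S(S(S(S(S(S(add(Z, add(Z, Z))))))))
  →15  S(S(S(S(S(S(add(Z, Z)))))))
  →16  S^6(Z)

Answer: SAME — A ⇓ S^6(Z), B ⇓ S^6(Z)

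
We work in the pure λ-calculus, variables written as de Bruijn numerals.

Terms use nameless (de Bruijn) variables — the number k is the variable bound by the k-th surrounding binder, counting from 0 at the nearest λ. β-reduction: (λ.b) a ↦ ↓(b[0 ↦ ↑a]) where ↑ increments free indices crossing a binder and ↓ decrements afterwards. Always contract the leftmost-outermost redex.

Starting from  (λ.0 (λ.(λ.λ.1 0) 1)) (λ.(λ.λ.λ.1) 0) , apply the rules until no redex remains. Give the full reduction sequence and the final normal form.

  start: (λ.0 (λ.(λ.λ.1 0) 1)) (λ.(λ.λ.λ.1) 0)
  [1] (λ.(λ.λ.λ.1) 0) (λ.(λ.λ.1 0) (λ.(λ.λ.λ.1) 0))
  [2] (λ.λ.λ.1) (λ.(λ.λ.1 0) (λ.(λ.λ.λ.1) 0))
  [3] λ.λ.1

Answer: normal form = λ.λ.1  (in 3 steps)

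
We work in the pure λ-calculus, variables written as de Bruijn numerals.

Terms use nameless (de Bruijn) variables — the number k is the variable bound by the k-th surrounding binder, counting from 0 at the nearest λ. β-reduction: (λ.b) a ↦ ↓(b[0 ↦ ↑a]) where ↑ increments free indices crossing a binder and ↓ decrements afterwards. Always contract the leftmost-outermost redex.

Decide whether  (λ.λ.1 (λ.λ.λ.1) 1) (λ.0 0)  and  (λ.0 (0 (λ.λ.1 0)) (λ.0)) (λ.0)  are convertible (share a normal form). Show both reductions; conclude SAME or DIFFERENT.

Term A:
  start: (λ.λ.1 (λ.λ.λ.1) 1) (λ.0 0)
  [1] λ.(λ.0 0) (λ.λ.λ.1) (λ.0 0)
  [2] λ.(λ.λ.λ.1) (λ.λ.λ.1) (λ.0 0)
  [3] λ.(λ.λ.1) (λ.0 0)
  [4] λ.λ.λ.0 0

Term B:
  start: (λ.0 (0 (λ.λ.1 0)) (λ.0)) (λ.0)
  [1] (λ.0) ((λ.0) (λ.λ.1 0)) (λ.0)
  [2] (λ.0) (λ.λ.1 0) (λ.0)
  [3] (λ.λ.1 0) (λ.0)
  [4] λ.(λ.0) 0
  [5] λ.0

Answer: DIFFERENT — A ⇓ λ.λ.λ.0 0, B ⇓ λ.0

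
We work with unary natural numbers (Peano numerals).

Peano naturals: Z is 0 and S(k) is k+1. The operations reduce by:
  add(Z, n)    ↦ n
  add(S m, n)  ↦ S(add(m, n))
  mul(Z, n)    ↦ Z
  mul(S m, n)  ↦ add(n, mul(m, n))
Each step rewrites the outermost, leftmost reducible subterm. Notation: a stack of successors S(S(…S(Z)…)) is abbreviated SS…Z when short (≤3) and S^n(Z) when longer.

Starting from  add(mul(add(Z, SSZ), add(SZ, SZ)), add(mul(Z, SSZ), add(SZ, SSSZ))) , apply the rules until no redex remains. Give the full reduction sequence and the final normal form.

  start: add(mul(add(Z, SSZ), add(SZ, SZ)), add(mul(Z, SSZ), add(SZ, SSSZ)))
  [1] add(mul(SSZ, add(SZ, SZ)), add(mul(Z, SSZ), add(SZ, SSSZ)))
  [2] add(add(add(SZ, SZ), mul(SZ, add(SZ, SZ))), add(mul(Z, SSZ), add(SZ, SSSZ)))
  [3] add(add(S(add(Z, SZ)), mul(SZ, add(SZ, SZ))), add(mul(Z, SSZ), add(SZ, SSSZ)))
  [4] add(S(add(add(Z, SZ), mul(SZ, add(SZ, SZ)))), add(mul(Z, SSZ), add(SZ, SSSZ)))
  [5] S(add(add(add(Z, SZ), mul(SZ, add(SZ, SZ))), add(mul(Z, SSZ), add(SZ, SSSZ))))
  [6] S(add(add(SZ, mul(SZ, add(SZ, SZ))), add(mul(Z, SSZ), add(SZ, SSSZ))))
  [7] S(add(S(add(Z, mul(SZ, add(SZ, SZ)))), add(mul(Z, SSZ), add(SZ, SSSZ))))
  [8] S(S(add(add(Z, mul(SZ, add(SZ, SZ))), add(mul(Z, SSZ), add(SZ, SSSZ)))))
  [9] S(S(add(mul(SZ, add(SZ, SZ)), add(mul(Z, SSZ), add(SZ, SSSZ)))))
  [10] S(S(add(add(add(SZ, SZ), mul(Z, add(SZ, SZ))), add(mul(Z, SSZ), add(SZ, SSSZ)))))
  [11] S(S(add(add(S(add(Z, SZ)), mul(Z, add(SZ, SZ))), add(mul(Z, SSZ), add(SZ, SSSZ)))))
  [12] S(S(add(S(add(add(Z, SZ), mul(Z, add(SZ, SZ)))), add(mul(Z, SSZ), add(SZ, SSSZ)))))
  [13] S(S(S(add(add(add(Z, SZ), mul(Z, add(SZ, SZ))), add(mul(Z, SSZ), add(SZ, SSSZ))))))
  [14] S(S(S(add(add(SZ, mul(Z, add(SZ, SZ))), add(mul(Z, SSZ), add(SZ, SSSZ))))))
  [15] S(S(S(add(S(add(Z, mul(Z, add(SZ, SZ)))), add(mul(Z, SSZ), add(SZ, SSSZ))))))
  [16] S(S(S(S(add(add(Z, mul(Z, add(SZ, SZ))), add(mul(Z, SSZ), add(SZ, SSSZ)))))))
  [17] S(S(S(S(add(mul(Z, add(SZ, SZ)), add(mul(Z, SSZ), add(SZ, SSSZ)))))))
  [18] S(S(S(S(add(Z, add(mul(Z, SSZ), add(SZ, SSSZ)))))))
  [19] S(S(S(S(add(mul(Z, SSZ), add(SZ, SSSZ))))))
  [20] S(S(S(S(add(Z, add(SZ, SSSZ))))))
  [21] S(S(S(S(add(SZ, SSSZ)))))
  [22] S(S(S(S(S(add(Z, SSSZ))))))
  [23] S^8(Z)

Answer: normal form = S^8(Z)  (in 23 steps)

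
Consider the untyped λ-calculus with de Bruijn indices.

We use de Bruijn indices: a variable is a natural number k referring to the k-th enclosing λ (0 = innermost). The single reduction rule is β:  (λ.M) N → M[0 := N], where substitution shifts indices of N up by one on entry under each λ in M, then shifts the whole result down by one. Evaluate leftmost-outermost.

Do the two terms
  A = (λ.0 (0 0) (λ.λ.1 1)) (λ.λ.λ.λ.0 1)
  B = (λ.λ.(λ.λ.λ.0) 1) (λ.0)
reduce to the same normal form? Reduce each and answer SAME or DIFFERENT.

Answer: DIFFERENT — A ⇓ λ.λ.0 1, B ⇓ λ.λ.λ.0

Derivation:
Term A:
  start: (λ.0 (0 0) (λ.λ.1 1)) (λ.λ.λ.λ.0 1)
  [1] (λ.λ.λ.λ.0 1) ((λ.λ.λ.λ.0 1) (λ.λ.λ.λ.0 1)) (λ.λ.1 1)
  [2] (λ.λ.λ.0 1) (λ.λ.1 1)
  [3] λ.λ.0 1

Term B:
  start: (λ.λ.(λ.λ.λ.0) 1) (λ.0)
  [1] λ.(λ.λ.λ.0) (λ.0)
  [2] λ.λ.λ.0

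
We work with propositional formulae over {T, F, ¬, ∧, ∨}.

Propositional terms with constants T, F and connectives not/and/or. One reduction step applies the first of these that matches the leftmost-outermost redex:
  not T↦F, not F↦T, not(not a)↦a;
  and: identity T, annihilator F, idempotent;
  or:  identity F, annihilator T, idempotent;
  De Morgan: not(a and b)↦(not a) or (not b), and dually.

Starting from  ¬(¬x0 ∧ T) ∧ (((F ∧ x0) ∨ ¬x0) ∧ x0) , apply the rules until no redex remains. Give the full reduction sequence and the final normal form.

Answer: normal form = x0 ∧ (¬x0 ∧ x0)  (in 6 steps)

Working:
  start: ¬(¬x0 ∧ T) ∧ (((F ∧ x0) ∨ ¬x0) ∧ x0)
  [1] (¬¬x0 ∨ ¬T) ∧ (((F ∧ x0) ∨ ¬x0) ∧ x0)
  [2] (x0 ∨ ¬T) ∧ (((F ∧ x0) ∨ ¬x0) ∧ x0)
  [3] (x0 ∨ F) ∧ (((F ∧ x0) ∨ ¬x0) ∧ x0)
  [4] x0 ∧ (((F ∧ x0) ∨ ¬x0) ∧ x0)
  [5] x0 ∧ ((F ∨ ¬x0) ∧ x0)
  [6] x0 ∧ (¬x0 ∧ x0)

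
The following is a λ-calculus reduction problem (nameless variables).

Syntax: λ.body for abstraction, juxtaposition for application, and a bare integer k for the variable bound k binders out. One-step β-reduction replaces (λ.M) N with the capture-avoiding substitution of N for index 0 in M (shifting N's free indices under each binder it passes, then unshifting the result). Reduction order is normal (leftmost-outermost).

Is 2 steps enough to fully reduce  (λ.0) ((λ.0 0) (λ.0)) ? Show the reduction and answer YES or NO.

  start: (λ.0) ((λ.0 0) (λ.0))
  step 1: (λ.0 0) (λ.0)
  step 2: (λ.0) (λ.0)

Answer: NO — after 2 steps the term is (λ.0) (λ.0), not yet normal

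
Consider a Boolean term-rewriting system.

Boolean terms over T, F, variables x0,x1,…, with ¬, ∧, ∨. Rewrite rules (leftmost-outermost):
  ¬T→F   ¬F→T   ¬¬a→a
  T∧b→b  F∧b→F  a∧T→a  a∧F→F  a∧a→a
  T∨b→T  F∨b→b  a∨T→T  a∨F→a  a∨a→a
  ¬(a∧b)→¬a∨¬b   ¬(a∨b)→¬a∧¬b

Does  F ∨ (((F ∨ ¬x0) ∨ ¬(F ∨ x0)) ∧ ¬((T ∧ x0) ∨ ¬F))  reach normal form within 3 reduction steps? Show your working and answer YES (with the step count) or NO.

Answer: NO — after 3 steps the term is (¬x0 ∨ (¬F ∧ ¬x0)) ∧ ¬((T ∧ x0) ∨ ¬F), not yet normal

Working:
  start: F ∨ (((F ∨ ¬x0) ∨ ¬(F ∨ x0)) ∧ ¬((T ∧ x0) ∨ ¬F))
  step 1: ((F ∨ ¬x0) ∨ ¬(F ∨ x0)) ∧ ¬((T ∧ x0) ∨ ¬F)
  step 2: (¬x0 ∨ ¬(F ∨ x0)) ∧ ¬((T ∧ x0) ∨ ¬F)
  step 3: (¬x0 ∨ (¬F ∧ ¬x0)) ∧ ¬((T ∧ x0) ∨ ¬F)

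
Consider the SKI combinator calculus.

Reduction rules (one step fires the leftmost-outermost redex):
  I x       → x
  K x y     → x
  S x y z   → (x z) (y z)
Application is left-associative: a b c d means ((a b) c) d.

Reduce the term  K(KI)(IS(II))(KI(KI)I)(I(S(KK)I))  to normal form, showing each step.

  start: K(KI)(IS(II))(KI(KI)I)(I(S(KK)I))
  step 1: KI(KI(KI)I)(I(S(KK)I))
  step 2: I(I(S(KK)I))
  step 3: I(S(KK)I)
  step 4: S(KK)I

Answer: normal form = S(KK)I  (in 4 steps)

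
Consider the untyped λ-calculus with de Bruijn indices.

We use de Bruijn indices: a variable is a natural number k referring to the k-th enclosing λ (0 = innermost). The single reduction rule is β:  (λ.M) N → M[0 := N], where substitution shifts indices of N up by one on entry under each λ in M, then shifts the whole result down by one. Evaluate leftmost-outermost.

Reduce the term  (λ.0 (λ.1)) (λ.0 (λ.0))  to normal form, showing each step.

  start: (λ.0 (λ.1)) (λ.0 (λ.0))
  [1] (λ.0 (λ.0)) (λ.λ.0 (λ.0))
  [2] (λ.λ.0 (λ.0)) (λ.0)
  [3] λ.0 (λ.0)

Answer: normal form = λ.0 (λ.0)  (in 3 steps)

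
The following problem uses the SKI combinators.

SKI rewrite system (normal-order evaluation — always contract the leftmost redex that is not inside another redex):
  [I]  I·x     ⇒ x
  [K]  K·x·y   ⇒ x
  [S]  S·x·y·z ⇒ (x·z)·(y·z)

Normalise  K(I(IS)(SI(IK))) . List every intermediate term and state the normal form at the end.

Answer: normal form = K(S(SIK))  (in 3 steps)

Reduction:
  start: K(I(IS)(SI(IK)))
  step 1: K(IS(SI(IK)))
  step 2: K(S(SI(IK)))
  step 3: K(S(SIK))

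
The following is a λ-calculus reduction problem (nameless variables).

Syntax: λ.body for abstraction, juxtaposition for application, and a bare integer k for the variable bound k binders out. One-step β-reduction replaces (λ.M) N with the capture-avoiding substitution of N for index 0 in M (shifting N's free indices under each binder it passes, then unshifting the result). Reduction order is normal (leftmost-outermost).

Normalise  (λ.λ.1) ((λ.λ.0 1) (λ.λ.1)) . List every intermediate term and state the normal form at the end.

  start: (λ.λ.1) ((λ.λ.0 1) (λ.λ.1))
  [1] λ.(λ.λ.0 1) (λ.λ.1)
  [2] λ.λ.0 (λ.λ.1)

Answer: normal form = λ.λ.0 (λ.λ.1)  (in 2 steps)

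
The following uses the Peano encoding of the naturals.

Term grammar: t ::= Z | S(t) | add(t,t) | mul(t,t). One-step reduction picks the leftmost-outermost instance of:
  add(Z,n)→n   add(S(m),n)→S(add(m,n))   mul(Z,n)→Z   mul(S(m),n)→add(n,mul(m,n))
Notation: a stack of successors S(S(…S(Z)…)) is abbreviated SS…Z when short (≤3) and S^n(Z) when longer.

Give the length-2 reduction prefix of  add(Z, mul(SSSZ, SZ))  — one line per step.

  start: add(Z, mul(SSSZ, SZ))
  step 1: mul(SSSZ, SZ)
  step 2: add(SZ, mul(SSZ, SZ))

Answer: after 2 steps: add(SZ, mul(SSZ, SZ))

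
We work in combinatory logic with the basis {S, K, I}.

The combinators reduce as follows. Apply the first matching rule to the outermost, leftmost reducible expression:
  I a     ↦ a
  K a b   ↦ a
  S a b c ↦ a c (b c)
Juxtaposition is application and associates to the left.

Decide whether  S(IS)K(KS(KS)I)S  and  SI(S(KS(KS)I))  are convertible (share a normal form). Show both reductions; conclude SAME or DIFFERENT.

Answer: SAME — A ⇓ SI(S(SI)), B ⇓ SI(S(SI))

Derivation:
Term A:
  start: S(IS)K(KS(KS)I)S
  →1  IS(KS(KS)I)(K(KS(KS)I))S
  →2  S(KS(KS)I)(K(KS(KS)I))S
  →3  KS(KS)IS(K(KS(KS)I)S)
  →4  SIS(K(KS(KS)I)S)
  →5  I(K(KS(KS)I)S)(S(K(KS(KS)I)S))
  →6  K(KS(KS)I)S(S(K(KS(KS)I)S))
  →7  KS(KS)I(S(K(KS(KS)I)S))
  →8  SI(S(K(KS(KS)I)S))
  →9  SI(S(KS(KS)I))
  →10  SI(S(SI))

Term B:
  start: SI(S(KS(KS)I))
  →1  SI(S(SI))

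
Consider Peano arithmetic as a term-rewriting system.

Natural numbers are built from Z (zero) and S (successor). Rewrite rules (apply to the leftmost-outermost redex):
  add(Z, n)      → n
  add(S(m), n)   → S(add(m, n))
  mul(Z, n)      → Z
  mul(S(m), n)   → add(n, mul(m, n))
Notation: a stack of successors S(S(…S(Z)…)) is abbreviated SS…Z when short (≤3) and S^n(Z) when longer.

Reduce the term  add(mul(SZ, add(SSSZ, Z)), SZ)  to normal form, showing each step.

  start: add(mul(SZ, add(SSSZ, Z)), SZ)
  →1  add(add(add(SSSZ, Z), mul(Z, add(SSSZ, Z))), SZ)
  →2  add(add(S(add(SSZ, Z)), mul(Z, add(SSSZ, Z))), SZ)
  →3  add(S(add(add(SSZ, Z), mul(Z, add(SSSZ, Z)))), SZ)
  →4  S(add(add(add(SSZ, Z), mul(Z, add(SSSZ, Z))), SZ))
  →5  S(add(add(S(add(SZ, Z)), mul(Z, add(SSSZ, Z))), SZ))
  →6  S(add(S(add(add(SZ, Z), mul(Z, add(SSSZ, Z)))), SZ))
  →7  S(S(add(add(add(SZ, Z), mul(Z, add(SSSZ, Z))), SZ)))
  →8  S(S(add(add(S(add(Z, Z)), mul(Z, add(SSSZ, Z))), SZ)))
  →9  S(S(add(S(add(add(Z, Z), mul(Z, add(SSSZ, Z)))), SZ)))
  →10  S(S(S(add(add(add(Z, Z), mul(Z, add(SSSZ, Z))), SZ))))
  →11  S(S(S(add(add(Z, mul(Z, add(SSSZ, Z))), SZ))))
  →12  S(S(S(add(mul(Z, add(SSSZ, Z)), SZ))))
  →13  S(S(S(add(Z, SZ))))
  →14  S^4(Z)

Answer: normal form = S^4(Z)  (in 14 steps)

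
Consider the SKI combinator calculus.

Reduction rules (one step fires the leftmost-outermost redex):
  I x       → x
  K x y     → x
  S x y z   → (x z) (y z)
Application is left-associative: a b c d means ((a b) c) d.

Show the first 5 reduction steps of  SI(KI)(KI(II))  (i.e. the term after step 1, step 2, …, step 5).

  start: SI(KI)(KI(II))
  →1  I(KI(II))(KI(KI(II)))
  →2  KI(II)(KI(KI(II)))
  →3  I(KI(KI(II)))
  →4  KI(KI(II))
  →5  I

Answer: after 5 steps: I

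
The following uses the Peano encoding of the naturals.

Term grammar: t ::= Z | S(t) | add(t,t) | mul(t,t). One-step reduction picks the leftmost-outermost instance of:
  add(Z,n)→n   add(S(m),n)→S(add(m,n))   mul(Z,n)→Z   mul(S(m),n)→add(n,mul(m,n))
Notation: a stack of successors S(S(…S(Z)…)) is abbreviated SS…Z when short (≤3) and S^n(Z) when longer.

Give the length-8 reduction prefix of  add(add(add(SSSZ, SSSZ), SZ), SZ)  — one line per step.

Answer: after 8 steps: S(S(add(S(add(add(Z, SSSZ), SZ)), SZ)))

Reduction:
  start: add(add(add(SSSZ, SSSZ), SZ), SZ)
  →1  add(add(S(add(SSZ, SSSZ)), SZ), SZ)
  →2  add(S(add(add(SSZ, SSSZ), SZ)), SZ)
  →3  S(add(add(add(SSZ, SSSZ), SZ), SZ))
  →4  S(add(add(S(add(SZ, SSSZ)), SZ), SZ))
  →5  S(add(S(add(add(SZ, SSSZ), SZ)), SZ))
  →6  S(S(add(add(add(SZ, SSSZ), SZ), SZ)))
  →7  S(S(add(add(S(add(Z, SSSZ)), SZ), SZ)))
  →8  S(S(add(S(add(add(Z, SSSZ), SZ)), SZ)))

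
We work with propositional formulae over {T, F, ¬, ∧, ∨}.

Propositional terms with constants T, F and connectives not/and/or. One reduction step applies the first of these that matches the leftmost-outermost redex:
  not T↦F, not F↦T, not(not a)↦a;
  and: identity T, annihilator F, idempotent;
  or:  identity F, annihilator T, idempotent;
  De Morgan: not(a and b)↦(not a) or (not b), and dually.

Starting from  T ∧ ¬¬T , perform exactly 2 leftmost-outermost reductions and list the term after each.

Answer: after 2 steps: T

Working:
  start: T ∧ ¬¬T
  [1] ¬¬T
  [2] T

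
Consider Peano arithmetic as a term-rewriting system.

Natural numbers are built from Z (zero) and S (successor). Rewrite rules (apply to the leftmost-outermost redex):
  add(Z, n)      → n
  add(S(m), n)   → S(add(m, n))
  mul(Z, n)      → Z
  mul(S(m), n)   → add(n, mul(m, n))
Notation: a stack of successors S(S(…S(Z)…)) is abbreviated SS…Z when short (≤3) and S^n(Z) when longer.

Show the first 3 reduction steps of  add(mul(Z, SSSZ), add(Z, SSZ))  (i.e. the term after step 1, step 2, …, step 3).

Answer: after 3 steps: SSZ

Working:
  start: add(mul(Z, SSSZ), add(Z, SSZ))
  step 1: add(Z, add(Z, SSZ))
  step 2: add(Z, SSZ)
  step 3: SSZ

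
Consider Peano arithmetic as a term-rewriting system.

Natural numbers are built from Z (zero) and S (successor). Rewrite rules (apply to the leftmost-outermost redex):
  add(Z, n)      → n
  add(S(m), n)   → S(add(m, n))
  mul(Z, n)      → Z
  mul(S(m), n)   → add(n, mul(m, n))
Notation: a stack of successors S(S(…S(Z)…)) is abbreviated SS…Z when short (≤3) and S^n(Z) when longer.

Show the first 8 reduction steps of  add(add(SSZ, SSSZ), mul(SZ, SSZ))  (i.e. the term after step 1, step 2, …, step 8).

  start: add(add(SSZ, SSSZ), mul(SZ, SSZ))
  step 1: add(S(add(SZ, SSSZ)), mul(SZ, SSZ))
  step 2: S(add(add(SZ, SSSZ), mul(SZ, SSZ)))
  step 3: S(add(S(add(Z, SSSZ)), mul(SZ, SSZ)))
  step 4: S(S(add(add(Z, SSSZ), mul(SZ, SSZ))))
  step 5: S(S(add(SSSZ, mul(SZ, SSZ))))
  step 6: S(S(S(add(SSZ, mul(SZ, SSZ)))))
  step 7: S(S(S(S(add(SZ, mul(SZ, SSZ))))))
  step 8: S(S(S(S(S(add(Z, mul(SZ, SSZ)))))))

Answer: after 8 steps: S(S(S(S(S(add(Z, mul(SZ, SSZ)))))))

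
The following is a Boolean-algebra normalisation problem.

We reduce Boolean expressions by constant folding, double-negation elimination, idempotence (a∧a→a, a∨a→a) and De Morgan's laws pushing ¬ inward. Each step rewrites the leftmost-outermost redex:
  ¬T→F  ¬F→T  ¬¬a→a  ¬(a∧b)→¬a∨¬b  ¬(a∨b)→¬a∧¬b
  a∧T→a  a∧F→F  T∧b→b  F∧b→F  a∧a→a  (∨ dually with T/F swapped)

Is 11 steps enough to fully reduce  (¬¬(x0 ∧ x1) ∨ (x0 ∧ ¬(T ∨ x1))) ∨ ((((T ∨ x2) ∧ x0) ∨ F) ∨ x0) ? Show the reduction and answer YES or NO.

  start: (¬¬(x0 ∧ x1) ∨ (x0 ∧ ¬(T ∨ x1))) ∨ ((((T ∨ x2) ∧ x0) ∨ F) ∨ x0)
  →1  ((x0 ∧ x1) ∨ (x0 ∧ ¬(T ∨ x1))) ∨ ((((T ∨ x2) ∧ x0) ∨ F) ∨ x0)
  →2  ((x0 ∧ x1) ∨ (x0 ∧ (¬T ∧ ¬x1))) ∨ ((((T ∨ x2) ∧ x0) ∨ F) ∨ x0)
  →3  ((x0 ∧ x1) ∨ (x0 ∧ (F ∧ ¬x1))) ∨ ((((T ∨ x2) ∧ x0) ∨ F) ∨ x0)
  →4  ((x0 ∧ x1) ∨ (x0 ∧ F)) ∨ ((((T ∨ x2) ∧ x0) ∨ F) ∨ x0)
  →5  ((x0 ∧ x1) ∨ F) ∨ ((((T ∨ x2) ∧ x0) ∨ F) ∨ x0)
  →6  (x0 ∧ x1) ∨ ((((T ∨ x2) ∧ x0) ∨ F) ∨ x0)
  →7  (x0 ∧ x1) ∨ (((T ∨ x2) ∧ x0) ∨ x0)
  →8  (x0 ∧ x1) ∨ ((T ∧ x0) ∨ x0)
  →9  (x0 ∧ x1) ∨ (x0 ∨ x0)
  →10  (x0 ∧ x1) ∨ x0

Answer: YES — reaches normal form (x0 ∧ x1) ∨ x0 in 10 ≤ 11 steps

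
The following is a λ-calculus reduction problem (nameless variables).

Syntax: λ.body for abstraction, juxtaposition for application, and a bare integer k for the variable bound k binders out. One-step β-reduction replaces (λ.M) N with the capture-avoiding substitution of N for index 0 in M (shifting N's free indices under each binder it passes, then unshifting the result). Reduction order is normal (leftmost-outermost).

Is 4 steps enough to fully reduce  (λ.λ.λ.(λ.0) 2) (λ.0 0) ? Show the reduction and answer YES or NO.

Answer: YES — reaches normal form λ.λ.λ.0 0 in 2 ≤ 4 steps

Reduction:
  start: (λ.λ.λ.(λ.0) 2) (λ.0 0)
  [1] λ.λ.(λ.0) (λ.0 0)
  [2] λ.λ.λ.0 0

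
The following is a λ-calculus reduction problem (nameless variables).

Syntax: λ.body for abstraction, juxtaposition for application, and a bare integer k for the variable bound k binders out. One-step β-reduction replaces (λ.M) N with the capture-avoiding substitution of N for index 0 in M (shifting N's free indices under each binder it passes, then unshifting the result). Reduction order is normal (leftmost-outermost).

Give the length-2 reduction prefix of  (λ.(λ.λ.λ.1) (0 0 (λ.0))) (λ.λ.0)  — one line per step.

  start: (λ.(λ.λ.λ.1) (0 0 (λ.0))) (λ.λ.0)
  step 1: (λ.λ.λ.1) ((λ.λ.0) (λ.λ.0) (λ.0))
  step 2: λ.λ.1

Answer: after 2 steps: λ.λ.1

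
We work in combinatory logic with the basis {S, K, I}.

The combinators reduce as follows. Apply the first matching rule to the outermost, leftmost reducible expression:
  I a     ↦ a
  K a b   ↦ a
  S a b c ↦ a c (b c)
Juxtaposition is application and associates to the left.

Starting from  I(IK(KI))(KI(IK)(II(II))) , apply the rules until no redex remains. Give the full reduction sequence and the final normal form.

Answer: normal form = KI  (in 3 steps)

Working:
  start: I(IK(KI))(KI(IK)(II(II)))
  →1  IK(KI)(KI(IK)(II(II)))
  →2  K(KI)(KI(IK)(II(II)))
  →3  KI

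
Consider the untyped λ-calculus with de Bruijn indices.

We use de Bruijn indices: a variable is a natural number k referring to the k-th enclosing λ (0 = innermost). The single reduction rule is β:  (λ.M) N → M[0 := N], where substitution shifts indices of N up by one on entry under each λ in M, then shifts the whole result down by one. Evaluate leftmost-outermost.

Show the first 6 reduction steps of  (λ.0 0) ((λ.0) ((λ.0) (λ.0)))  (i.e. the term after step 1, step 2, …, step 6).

  start: (λ.0 0) ((λ.0) ((λ.0) (λ.0)))
  [1] (λ.0) ((λ.0) (λ.0)) ((λ.0) ((λ.0) (λ.0)))
  [2] (λ.0) (λ.0) ((λ.0) ((λ.0) (λ.0)))
  [3] (λ.0) ((λ.0) ((λ.0) (λ.0)))
  [4] (λ.0) ((λ.0) (λ.0))
  [5] (λ.0) (λ.0)
  [6] λ.0

Answer: after 6 steps: λ.0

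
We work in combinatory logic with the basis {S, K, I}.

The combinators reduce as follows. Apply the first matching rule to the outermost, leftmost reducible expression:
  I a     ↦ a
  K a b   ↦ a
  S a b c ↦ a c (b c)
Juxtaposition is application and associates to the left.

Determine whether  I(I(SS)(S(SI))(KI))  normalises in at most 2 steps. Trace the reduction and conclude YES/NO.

  start: I(I(SS)(S(SI))(KI))
  [1] I(SS)(S(SI))(KI)
  [2] SS(S(SI))(KI)

Answer: NO — after 2 steps the term is SS(S(SI))(KI), not yet normal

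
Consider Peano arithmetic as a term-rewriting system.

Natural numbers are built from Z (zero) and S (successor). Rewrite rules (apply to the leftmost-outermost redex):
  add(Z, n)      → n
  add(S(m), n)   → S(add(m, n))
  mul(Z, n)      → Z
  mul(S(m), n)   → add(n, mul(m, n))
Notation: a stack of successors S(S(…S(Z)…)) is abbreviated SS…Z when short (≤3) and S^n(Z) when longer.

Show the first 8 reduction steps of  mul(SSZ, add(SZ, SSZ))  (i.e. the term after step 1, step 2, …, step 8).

  start: mul(SSZ, add(SZ, SSZ))
  [1] add(add(SZ, SSZ), mul(SZ, add(SZ, SSZ)))
  [2] add(S(add(Z, SSZ)), mul(SZ, add(SZ, SSZ)))
  [3] S(add(add(Z, SSZ), mul(SZ, add(SZ, SSZ))))
  [4] S(add(SSZ, mul(SZ, add(SZ, SSZ))))
  [5] S(S(add(SZ, mul(SZ, add(SZ, SSZ)))))
  [6] S(S(S(add(Z, mul(SZ, add(SZ, SSZ))))))
  [7] S(S(S(mul(SZ, add(SZ, SSZ)))))
  [8] S(S(S(add(add(SZ, SSZ), mul(Z, add(SZ, SSZ))))))

Answer: after 8 steps: S(S(S(add(add(SZ, SSZ), mul(Z, add(SZ, SSZ))))))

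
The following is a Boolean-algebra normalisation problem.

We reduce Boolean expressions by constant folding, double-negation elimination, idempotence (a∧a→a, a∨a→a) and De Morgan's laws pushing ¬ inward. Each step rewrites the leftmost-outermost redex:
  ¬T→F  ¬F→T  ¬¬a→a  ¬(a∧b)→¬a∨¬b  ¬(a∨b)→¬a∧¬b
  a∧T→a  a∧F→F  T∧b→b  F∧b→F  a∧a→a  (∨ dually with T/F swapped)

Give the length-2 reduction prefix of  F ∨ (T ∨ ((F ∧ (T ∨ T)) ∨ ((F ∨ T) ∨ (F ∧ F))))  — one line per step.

Answer: after 2 steps: T

Reduction:
  start: F ∨ (T ∨ ((F ∧ (T ∨ T)) ∨ ((F ∨ T) ∨ (F ∧ F))))
  step 1: T ∨ ((F ∧ (T ∨ T)) ∨ ((F ∨ T) ∨ (F ∧ F)))
  step 2: T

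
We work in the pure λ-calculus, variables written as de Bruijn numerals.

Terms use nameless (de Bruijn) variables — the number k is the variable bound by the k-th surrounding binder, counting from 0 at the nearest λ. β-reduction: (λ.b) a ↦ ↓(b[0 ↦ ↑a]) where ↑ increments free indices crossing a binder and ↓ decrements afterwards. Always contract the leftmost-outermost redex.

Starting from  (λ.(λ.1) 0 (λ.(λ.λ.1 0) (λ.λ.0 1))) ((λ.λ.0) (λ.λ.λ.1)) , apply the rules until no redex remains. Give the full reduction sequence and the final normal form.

  start: (λ.(λ.1) 0 (λ.(λ.λ.1 0) (λ.λ.0 1))) ((λ.λ.0) (λ.λ.λ.1))
  step 1: (λ.(λ.λ.0) (λ.λ.λ.1)) ((λ.λ.0) (λ.λ.λ.1)) (λ.(λ.λ.1 0) (λ.λ.0 1))
  step 2: (λ.λ.0) (λ.λ.λ.1) (λ.(λ.λ.1 0) (λ.λ.0 1))
  step 3: (λ.0) (λ.(λ.λ.1 0) (λ.λ.0 1))
  step 4: λ.(λ.λ.1 0) (λ.λ.0 1)
  step 5: λ.λ.(λ.λ.0 1) 0
  step 6: λ.λ.λ.0 1

Answer: normal form = λ.λ.λ.0 1  (in 6 steps)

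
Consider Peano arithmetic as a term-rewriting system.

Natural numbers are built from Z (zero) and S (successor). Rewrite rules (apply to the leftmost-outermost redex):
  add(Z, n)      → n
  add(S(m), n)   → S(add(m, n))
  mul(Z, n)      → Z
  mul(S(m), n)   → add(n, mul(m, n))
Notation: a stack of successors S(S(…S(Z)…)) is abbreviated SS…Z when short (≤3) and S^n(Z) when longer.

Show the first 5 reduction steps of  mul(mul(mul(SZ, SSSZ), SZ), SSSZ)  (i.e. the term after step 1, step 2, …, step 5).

  start: mul(mul(mul(SZ, SSSZ), SZ), SSSZ)
  [1] mul(mul(add(SSSZ, mul(Z, SSSZ)), SZ), SSSZ)
  [2] mul(mul(S(add(SSZ, mul(Z, SSSZ))), SZ), SSSZ)
  [3] mul(add(SZ, mul(add(SSZ, mul(Z, SSSZ)), SZ)), SSSZ)
  [4] mul(S(add(Z, mul(add(SSZ, mul(Z, SSSZ)), SZ))), SSSZ)
  [5] add(SSSZ, mul(add(Z, mul(add(SSZ, mul(Z, SSSZ)), SZ)), SSSZ))

Answer: after 5 steps: add(SSSZ, mul(add(Z, mul(add(SSZ, mul(Z, SSSZ)), SZ)), SSSZ))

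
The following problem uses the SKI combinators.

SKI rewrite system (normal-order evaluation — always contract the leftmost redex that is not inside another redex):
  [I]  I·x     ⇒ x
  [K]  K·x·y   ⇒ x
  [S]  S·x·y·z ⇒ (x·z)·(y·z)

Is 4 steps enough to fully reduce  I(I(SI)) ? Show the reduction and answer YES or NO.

Answer: YES — reaches normal form SI in 2 ≤ 4 steps

Derivation:
  start: I(I(SI))
  step 1: I(SI)
  step 2: SI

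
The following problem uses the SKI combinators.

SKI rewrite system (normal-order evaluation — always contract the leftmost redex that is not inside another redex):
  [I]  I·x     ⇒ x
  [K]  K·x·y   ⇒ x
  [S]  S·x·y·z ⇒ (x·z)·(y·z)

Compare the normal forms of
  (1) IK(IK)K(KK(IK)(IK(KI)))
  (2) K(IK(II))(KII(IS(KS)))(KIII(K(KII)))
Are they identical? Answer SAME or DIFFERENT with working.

Answer: DIFFERENT — A ⇓ K(K(K(KI))), B ⇓ I

Derivation:
Term A:
  start: IK(IK)K(KK(IK)(IK(KI)))
  [1] K(IK)K(KK(IK)(IK(KI)))
  [2] IK(KK(IK)(IK(KI)))
  [3] K(KK(IK)(IK(KI)))
  [4] K(K(IK(KI)))
  [5] K(K(K(KI)))

Term B:
  start: K(IK(II))(KII(IS(KS)))(KIII(K(KII)))
  [1] IK(II)(KIII(K(KII)))
  [2] K(II)(KIII(K(KII)))
  [3] II
  [4] I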